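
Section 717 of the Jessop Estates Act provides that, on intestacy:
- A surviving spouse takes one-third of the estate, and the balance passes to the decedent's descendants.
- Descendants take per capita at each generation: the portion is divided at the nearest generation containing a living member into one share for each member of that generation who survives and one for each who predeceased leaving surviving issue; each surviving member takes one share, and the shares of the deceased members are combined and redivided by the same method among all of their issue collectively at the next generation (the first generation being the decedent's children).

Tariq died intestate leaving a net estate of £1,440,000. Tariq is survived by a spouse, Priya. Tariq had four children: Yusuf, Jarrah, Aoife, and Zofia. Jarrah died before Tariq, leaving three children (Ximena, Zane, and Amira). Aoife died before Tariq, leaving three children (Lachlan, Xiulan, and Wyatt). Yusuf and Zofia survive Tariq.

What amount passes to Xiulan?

Xiulan receives £80,000.

Priya takes one-third of £1,440,000 = £480,000. The remaining £960,000 passes to the descendants.
The descendants' portion (£960,000) is divided at the children's generation into 4 shares of £240,000. Yusuf and Zofia each take £240,000. The 2 shares of the deceased (Jarrah and Aoife) are combined into a pool of £480,000.
That pool (£480,000) is divided at the grandchildren's generation equally among Ximena, Zane, Amira, Lachlan, Xiulan, and Wyatt: £80,000 each.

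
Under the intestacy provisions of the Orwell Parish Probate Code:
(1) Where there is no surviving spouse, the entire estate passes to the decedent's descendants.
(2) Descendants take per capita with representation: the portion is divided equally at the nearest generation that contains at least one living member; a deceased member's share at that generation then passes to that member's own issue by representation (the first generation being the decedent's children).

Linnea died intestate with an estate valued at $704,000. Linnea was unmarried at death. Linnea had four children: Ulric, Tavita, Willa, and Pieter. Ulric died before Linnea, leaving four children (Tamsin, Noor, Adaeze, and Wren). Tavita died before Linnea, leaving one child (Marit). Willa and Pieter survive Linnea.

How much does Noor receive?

Noor receives $44,000.

The entire $704,000 passes to the descendants.
That amount ($704,000) is divided into 4 shares of $176,000: Willa and Pieter each take $176,000; Ulric's $176,000 share passes to Ulric's issue; Tavita's $176,000 share passes to Tavita's issue.
Ulric's share ($176,000) is divided into 4 shares of $44,000: Tamsin, Noor, Adaeze, and Wren each take $44,000.
Tavita's share ($176,000) passes entirely to Marit.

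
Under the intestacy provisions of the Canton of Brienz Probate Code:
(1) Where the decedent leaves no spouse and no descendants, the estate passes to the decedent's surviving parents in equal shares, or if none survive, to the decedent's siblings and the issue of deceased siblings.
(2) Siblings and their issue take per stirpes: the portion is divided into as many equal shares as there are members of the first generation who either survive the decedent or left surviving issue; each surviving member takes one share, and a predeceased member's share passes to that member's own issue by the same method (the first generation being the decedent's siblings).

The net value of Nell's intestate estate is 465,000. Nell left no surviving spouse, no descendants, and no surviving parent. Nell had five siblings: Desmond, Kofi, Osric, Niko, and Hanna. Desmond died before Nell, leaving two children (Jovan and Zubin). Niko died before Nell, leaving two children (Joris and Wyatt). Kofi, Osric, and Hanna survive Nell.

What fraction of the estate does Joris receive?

Joris receives 1/10 of the estate.

The entire 465,000 passes to the siblings and their issue.
That amount (465,000) is divided into 5 shares of 93,000: Kofi, Osric, and Hanna each take 93,000; Desmond's 93,000 share passes to Desmond's issue; Niko's 93,000 share passes to Niko's issue.
Desmond's share (93,000) is divided into 2 shares of 46,500: Jovan and Zubin each take 46,500.
Niko's share (93,000) is divided into 2 shares of 46,500: Joris and Wyatt each take 46,500.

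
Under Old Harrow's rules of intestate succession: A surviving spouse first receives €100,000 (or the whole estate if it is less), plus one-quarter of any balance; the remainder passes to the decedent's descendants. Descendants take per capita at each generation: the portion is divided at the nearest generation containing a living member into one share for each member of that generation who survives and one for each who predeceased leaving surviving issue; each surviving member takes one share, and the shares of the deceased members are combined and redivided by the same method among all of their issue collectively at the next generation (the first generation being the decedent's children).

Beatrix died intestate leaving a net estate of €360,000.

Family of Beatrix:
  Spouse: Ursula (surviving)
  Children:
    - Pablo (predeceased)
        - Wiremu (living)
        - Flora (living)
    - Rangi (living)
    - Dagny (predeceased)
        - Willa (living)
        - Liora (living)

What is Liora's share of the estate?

Liora receives €32,500.

Ursula first takes €100,000, leaving a balance of €260,000. Ursula then takes one-quarter of the balance (€65,000), for a total of €165,000. The remaining €195,000 passes to the descendants.
The descendants' portion (€195,000) is divided at the children's generation into 3 shares of €65,000. Rangi takes €65,000. The 2 shares of the deceased (Pablo and Dagny) are combined into a pool of €130,000.
That pool (€130,000) is divided at the grandchildren's generation equally among Wiremu, Flora, Willa, and Liora: €32,500 each.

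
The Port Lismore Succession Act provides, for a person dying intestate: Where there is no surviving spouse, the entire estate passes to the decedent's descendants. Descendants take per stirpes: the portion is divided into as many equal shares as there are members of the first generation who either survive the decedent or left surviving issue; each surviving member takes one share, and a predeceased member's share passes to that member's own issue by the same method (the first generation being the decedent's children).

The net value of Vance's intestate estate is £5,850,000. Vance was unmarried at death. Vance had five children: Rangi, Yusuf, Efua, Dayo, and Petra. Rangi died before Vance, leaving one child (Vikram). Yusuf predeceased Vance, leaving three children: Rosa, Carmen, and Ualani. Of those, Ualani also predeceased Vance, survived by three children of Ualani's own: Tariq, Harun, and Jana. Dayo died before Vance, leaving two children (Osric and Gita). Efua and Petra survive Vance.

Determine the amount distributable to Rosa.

The entire £5,850,000 passes to the descendants.
That amount (£5,850,000) is divided into 5 shares of £1,170,000: Efua and Petra each take £1,170,000; Rangi's £1,170,000 share passes to Rangi's issue; Yusuf's £1,170,000 share passes to Yusuf's issue; Dayo's £1,170,000 share passes to Dayo's issue.
Rangi's share (£1,170,000) passes entirely to Vikram.
Yusuf's share (£1,170,000) is divided into 3 shares of £390,000: Rosa and Carmen each take £390,000; Ualani's £390,000 share passes to Ualani's issue.
Ualani's share (£390,000) is divided into 3 shares of £130,000: Tariq, Harun, and Jana each take £130,000.
Dayo's share (£1,170,000) is divided into 2 shares of £585,000: Osric and Gita each take £585,000.

Rosa receives £390,000.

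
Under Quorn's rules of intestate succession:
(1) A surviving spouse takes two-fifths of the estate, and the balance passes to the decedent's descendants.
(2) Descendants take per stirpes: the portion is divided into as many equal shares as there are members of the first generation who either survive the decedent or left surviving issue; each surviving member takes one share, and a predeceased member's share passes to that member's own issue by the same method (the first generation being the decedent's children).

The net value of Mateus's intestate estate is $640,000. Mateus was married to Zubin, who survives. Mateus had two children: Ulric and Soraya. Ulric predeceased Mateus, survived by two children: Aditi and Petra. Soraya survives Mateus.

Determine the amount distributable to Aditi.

Aditi receives $96,000.

Zubin takes two-fifths of $640,000 = $256,000. The remaining $384,000 passes to the descendants.
The descendants' portion ($384,000) is divided into 2 shares of $192,000: Soraya takes $192,000; Ulric's $192,000 share passes to Ulric's issue.
Ulric's share ($192,000) is divided into 2 shares of $96,000: Aditi and Petra each take $96,000.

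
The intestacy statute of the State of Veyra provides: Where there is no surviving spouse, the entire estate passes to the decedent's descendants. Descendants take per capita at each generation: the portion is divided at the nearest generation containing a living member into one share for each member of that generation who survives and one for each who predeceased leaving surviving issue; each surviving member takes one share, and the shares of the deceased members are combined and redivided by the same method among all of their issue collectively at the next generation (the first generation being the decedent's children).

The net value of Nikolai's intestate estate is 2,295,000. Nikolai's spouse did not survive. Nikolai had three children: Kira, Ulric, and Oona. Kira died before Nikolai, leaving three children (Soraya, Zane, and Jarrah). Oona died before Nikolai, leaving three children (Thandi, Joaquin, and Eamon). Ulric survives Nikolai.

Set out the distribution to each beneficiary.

Soraya: 255,000; Zane: 255,000; Jarrah: 255,000; Ulric: 765,000; Thandi: 255,000; Joaquin: 255,000; Eamon: 255,000

The entire 2,295,000 passes to the descendants.
That amount (2,295,000) is divided at the children's generation into 3 shares of 765,000. Ulric takes 765,000. The 2 shares of the deceased (Kira and Oona) are combined into a pool of 1,530,000.
That pool (1,530,000) is divided at the grandchildren's generation equally among Soraya, Zane, Jarrah, Thandi, Joaquin, and Eamon: 255,000 each.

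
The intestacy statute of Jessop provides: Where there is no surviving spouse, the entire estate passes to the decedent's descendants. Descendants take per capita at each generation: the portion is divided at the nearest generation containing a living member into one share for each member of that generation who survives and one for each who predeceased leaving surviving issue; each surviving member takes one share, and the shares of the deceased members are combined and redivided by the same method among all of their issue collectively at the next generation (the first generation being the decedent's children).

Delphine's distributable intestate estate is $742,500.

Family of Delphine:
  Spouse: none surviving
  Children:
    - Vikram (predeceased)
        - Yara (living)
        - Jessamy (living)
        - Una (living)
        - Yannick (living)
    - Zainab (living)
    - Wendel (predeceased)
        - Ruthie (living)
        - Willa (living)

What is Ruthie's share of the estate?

Ruthie receives $82,500.

The entire $742,500 passes to the descendants.
That amount ($742,500) is divided at the children's generation into 3 shares of $247,500. Zainab takes $247,500. The 2 shares of the deceased (Vikram and Wendel) are combined into a pool of $495,000.
That pool ($495,000) is divided at the grandchildren's generation equally among Yara, Jessamy, Una, Yannick, Ruthie, and Willa: $82,500 each.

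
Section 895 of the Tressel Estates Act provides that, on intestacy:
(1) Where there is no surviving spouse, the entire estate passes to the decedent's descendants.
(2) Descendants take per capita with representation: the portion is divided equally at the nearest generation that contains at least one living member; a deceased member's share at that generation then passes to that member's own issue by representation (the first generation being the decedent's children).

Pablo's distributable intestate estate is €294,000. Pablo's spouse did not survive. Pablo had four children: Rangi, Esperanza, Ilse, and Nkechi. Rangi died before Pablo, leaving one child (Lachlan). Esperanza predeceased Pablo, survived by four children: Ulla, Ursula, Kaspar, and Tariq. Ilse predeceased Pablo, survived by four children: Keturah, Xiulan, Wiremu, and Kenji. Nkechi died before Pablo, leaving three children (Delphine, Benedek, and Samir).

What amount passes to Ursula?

The entire €294,000 passes to the descendants.
No child survives, so the initial division is made at the grandchildren's generation.
That amount (€294,000) is divided into 12 shares of €24,500: Lachlan, Ulla, Ursula, Kaspar, Tariq, Keturah, Xiulan, Wiremu, Kenji, Delphine, Benedek, and Samir each take €24,500.

Ursula receives €24,500.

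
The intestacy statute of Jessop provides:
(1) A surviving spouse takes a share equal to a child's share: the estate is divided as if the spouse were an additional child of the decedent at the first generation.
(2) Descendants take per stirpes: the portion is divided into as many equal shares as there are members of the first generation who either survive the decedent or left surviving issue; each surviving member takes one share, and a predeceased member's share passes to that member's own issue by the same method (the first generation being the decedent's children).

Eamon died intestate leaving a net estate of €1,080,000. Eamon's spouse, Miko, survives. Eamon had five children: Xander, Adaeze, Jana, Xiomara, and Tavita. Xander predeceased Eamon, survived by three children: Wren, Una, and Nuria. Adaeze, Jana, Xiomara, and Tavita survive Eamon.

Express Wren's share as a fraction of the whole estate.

Wren receives 1/18 of the estate.

The spouse counts as an additional share at the children's level, so there are 6 primary shares of €180,000. Miko takes one such share (€180,000).
The children's combined portion (€900,000) is divided into 5 shares of €180,000: Adaeze, Jana, Xiomara, and Tavita each take €180,000; Xander's €180,000 share passes to Xander's issue.
Xander's share (€180,000) is divided into 3 shares of €60,000: Wren, Una, and Nuria each take €60,000.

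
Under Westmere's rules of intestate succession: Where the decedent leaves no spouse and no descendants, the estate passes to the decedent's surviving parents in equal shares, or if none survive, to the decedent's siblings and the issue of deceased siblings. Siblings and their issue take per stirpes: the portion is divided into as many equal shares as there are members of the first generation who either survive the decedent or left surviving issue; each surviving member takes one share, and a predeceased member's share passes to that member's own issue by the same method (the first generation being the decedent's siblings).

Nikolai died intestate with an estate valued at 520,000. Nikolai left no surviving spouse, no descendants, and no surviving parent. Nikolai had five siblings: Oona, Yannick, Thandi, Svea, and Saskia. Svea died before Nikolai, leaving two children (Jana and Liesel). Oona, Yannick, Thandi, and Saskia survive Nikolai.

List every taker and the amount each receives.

The entire 520,000 passes to the siblings and their issue.
That amount (520,000) is divided into 5 shares of 104,000: Oona, Yannick, Thandi, and Saskia each take 104,000; Svea's 104,000 share passes to Svea's issue.
Svea's share (104,000) is divided into 2 shares of 52,000: Jana and Liesel each take 52,000.

Oona: 104,000; Yannick: 104,000; Thandi: 104,000; Jana: 52,000; Liesel: 52,000; Saskia: 104,000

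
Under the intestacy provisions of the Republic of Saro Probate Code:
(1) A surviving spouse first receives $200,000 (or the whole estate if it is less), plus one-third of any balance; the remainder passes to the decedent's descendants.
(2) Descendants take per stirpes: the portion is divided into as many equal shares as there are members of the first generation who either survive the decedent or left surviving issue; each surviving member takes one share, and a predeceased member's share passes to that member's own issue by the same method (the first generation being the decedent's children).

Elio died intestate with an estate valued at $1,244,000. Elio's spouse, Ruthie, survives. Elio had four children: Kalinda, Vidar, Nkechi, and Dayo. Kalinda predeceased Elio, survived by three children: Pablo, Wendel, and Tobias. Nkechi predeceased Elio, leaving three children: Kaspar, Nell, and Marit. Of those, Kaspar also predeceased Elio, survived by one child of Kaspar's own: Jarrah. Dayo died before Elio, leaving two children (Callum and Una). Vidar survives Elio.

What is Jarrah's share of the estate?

Jarrah receives $58,000.

Ruthie first takes $200,000, leaving a balance of $1,044,000. Ruthie then takes one-third of the balance ($348,000), for a total of $548,000. The remaining $696,000 passes to the descendants.
The descendants' portion ($696,000) is divided into 4 shares of $174,000: Vidar takes $174,000; Kalinda's $174,000 share passes to Kalinda's issue; Nkechi's $174,000 share passes to Nkechi's issue; Dayo's $174,000 share passes to Dayo's issue.
Kalinda's share ($174,000) is divided into 3 shares of $58,000: Pablo, Wendel, and Tobias each take $58,000.
Nkechi's share ($174,000) is divided into 3 shares of $58,000: Nell and Marit each take $58,000; Kaspar's $58,000 share passes to Kaspar's issue.
Kaspar's share ($58,000) passes entirely to Jarrah.
Dayo's share ($174,000) is divided into 2 shares of $87,000: Callum and Una each take $87,000.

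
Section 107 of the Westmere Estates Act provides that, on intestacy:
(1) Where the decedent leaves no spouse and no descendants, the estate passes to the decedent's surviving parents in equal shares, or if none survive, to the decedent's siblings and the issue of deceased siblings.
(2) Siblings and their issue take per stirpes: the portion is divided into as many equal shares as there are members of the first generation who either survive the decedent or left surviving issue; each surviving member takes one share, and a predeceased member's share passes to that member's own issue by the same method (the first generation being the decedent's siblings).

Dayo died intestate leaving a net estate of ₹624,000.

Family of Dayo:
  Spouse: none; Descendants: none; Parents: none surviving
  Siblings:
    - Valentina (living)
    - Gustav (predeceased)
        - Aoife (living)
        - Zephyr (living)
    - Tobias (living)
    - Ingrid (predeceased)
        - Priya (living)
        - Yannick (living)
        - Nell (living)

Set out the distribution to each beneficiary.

Valentina: ₹156,000; Aoife: ₹78,000; Zephyr: ₹78,000; Tobias: ₹156,000; Priya: ₹52,000; Yannick: ₹52,000; Nell: ₹52,000

The entire ₹624,000 passes to the siblings and their issue.
That amount (₹624,000) is divided into 4 shares of ₹156,000: Valentina and Tobias each take ₹156,000; Gustav's ₹156,000 share passes to Gustav's issue; Ingrid's ₹156,000 share passes to Ingrid's issue.
Gustav's share (₹156,000) is divided into 2 shares of ₹78,000: Aoife and Zephyr each take ₹78,000.
Ingrid's share (₹156,000) is divided into 3 shares of ₹52,000: Priya, Yannick, and Nell each take ₹52,000.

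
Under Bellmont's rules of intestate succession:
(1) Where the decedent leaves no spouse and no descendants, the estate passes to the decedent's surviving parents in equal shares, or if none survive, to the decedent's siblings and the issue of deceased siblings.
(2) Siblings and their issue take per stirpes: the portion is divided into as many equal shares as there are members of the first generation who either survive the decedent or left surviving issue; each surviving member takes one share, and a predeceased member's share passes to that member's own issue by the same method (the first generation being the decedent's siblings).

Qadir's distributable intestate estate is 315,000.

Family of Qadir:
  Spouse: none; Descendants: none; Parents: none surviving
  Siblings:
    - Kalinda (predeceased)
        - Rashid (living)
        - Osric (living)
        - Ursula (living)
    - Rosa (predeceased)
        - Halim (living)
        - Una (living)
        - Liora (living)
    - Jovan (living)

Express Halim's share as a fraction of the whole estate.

Halim receives 1/9 of the estate.

The entire 315,000 passes to the siblings and their issue.
That amount (315,000) is divided into 3 shares of 105,000: Jovan takes 105,000; Kalinda's 105,000 share passes to Kalinda's issue; Rosa's 105,000 share passes to Rosa's issue.
Kalinda's share (105,000) is divided into 3 shares of 35,000: Rashid, Osric, and Ursula each take 35,000.
Rosa's share (105,000) is divided into 3 shares of 35,000: Halim, Una, and Liora each take 35,000.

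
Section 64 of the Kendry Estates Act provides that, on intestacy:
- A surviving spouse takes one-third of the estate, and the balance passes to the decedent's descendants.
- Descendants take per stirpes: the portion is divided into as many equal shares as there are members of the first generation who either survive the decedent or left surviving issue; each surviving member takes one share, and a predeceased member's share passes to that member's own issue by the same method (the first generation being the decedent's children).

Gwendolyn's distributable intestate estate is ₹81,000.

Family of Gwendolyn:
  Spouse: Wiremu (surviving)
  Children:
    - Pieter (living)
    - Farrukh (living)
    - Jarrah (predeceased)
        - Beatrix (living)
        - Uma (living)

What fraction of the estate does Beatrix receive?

Wiremu takes one-third of ₹81,000 = ₹27,000. The remaining ₹54,000 passes to the descendants.
The descendants' portion (₹54,000) is divided into 3 shares of ₹18,000: Pieter and Farrukh each take ₹18,000; Jarrah's ₹18,000 share passes to Jarrah's issue.
Jarrah's share (₹18,000) is divided into 2 shares of ₹9,000: Beatrix and Uma each take ₹9,000.

Beatrix receives 1/9 of the estate.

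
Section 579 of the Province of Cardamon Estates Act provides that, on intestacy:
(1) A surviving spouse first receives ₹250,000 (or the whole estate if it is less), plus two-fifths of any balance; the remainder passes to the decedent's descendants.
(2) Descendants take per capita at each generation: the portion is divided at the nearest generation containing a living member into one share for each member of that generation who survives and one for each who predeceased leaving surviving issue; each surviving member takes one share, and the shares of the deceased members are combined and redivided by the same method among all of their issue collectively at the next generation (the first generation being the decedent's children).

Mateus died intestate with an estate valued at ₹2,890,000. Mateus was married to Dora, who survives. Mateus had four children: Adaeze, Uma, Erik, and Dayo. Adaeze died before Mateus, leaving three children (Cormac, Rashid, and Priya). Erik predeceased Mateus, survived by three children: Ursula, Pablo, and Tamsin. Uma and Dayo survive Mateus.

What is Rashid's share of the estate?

Rashid receives ₹132,000.

Dora first takes ₹250,000, leaving a balance of ₹2,640,000. Dora then takes two-fifths of the balance (₹1,056,000), for a total of ₹1,306,000. The remaining ₹1,584,000 passes to the descendants.
The descendants' portion (₹1,584,000) is divided at the children's generation into 4 shares of ₹396,000. Uma and Dayo each take ₹396,000. The 2 shares of the deceased (Adaeze and Erik) are combined into a pool of ₹792,000.
That pool (₹792,000) is divided at the grandchildren's generation equally among Cormac, Rashid, Priya, Ursula, Pablo, and Tamsin: ₹132,000 each.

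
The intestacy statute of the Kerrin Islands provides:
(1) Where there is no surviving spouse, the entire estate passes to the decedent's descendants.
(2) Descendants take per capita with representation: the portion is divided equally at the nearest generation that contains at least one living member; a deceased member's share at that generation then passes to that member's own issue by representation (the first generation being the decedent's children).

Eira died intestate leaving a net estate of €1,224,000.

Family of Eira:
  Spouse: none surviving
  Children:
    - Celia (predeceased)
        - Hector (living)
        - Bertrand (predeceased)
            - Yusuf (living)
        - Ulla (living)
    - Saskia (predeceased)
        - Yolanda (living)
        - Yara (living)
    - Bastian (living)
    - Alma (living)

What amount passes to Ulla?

Ulla receives €102,000.

The entire €1,224,000 passes to the descendants.
That amount (€1,224,000) is divided into 4 shares of €306,000: Bastian and Alma each take €306,000; Celia's €306,000 share passes to Celia's issue; Saskia's €306,000 share passes to Saskia's issue.
Celia's share (€306,000) is divided into 3 shares of €102,000: Hector and Ulla each take €102,000; Bertrand's €102,000 share passes to Bertrand's issue.
Bertrand's share (€102,000) passes entirely to Yusuf.
Saskia's share (€306,000) is divided into 2 shares of €153,000: Yolanda and Yara each take €153,000.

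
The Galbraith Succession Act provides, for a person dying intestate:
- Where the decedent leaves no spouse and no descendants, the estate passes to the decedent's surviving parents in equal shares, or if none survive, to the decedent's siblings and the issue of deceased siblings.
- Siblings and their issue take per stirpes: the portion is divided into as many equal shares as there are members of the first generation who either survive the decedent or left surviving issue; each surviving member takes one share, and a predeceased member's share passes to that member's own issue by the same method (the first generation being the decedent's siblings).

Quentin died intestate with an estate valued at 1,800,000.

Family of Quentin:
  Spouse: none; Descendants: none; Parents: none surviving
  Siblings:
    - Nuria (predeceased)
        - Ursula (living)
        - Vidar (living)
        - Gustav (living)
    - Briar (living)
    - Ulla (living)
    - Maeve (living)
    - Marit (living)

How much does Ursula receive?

The entire 1,800,000 passes to the siblings and their issue.
That amount (1,800,000) is divided into 5 shares of 360,000: Briar, Ulla, Maeve, and Marit each take 360,000; Nuria's 360,000 share passes to Nuria's issue.
Nuria's share (360,000) is divided into 3 shares of 120,000: Ursula, Vidar, and Gustav each take 120,000.

Ursula receives 120,000.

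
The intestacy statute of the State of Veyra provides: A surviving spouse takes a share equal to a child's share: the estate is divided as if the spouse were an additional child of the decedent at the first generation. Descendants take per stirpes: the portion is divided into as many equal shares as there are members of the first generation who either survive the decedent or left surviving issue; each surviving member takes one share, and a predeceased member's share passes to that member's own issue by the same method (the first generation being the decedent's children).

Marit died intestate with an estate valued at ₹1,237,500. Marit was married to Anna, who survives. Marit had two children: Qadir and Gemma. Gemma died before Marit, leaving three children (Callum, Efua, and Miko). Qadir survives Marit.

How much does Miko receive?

The spouse counts as an additional share at the children's level, so there are 3 primary shares of ₹412,500. Anna takes one such share (₹412,500).
The children's combined portion (₹825,000) is divided into 2 shares of ₹412,500: Qadir takes ₹412,500; Gemma's ₹412,500 share passes to Gemma's issue.
Gemma's share (₹412,500) is divided into 3 shares of ₹137,500: Callum, Efua, and Miko each take ₹137,500.

Miko receives ₹137,500.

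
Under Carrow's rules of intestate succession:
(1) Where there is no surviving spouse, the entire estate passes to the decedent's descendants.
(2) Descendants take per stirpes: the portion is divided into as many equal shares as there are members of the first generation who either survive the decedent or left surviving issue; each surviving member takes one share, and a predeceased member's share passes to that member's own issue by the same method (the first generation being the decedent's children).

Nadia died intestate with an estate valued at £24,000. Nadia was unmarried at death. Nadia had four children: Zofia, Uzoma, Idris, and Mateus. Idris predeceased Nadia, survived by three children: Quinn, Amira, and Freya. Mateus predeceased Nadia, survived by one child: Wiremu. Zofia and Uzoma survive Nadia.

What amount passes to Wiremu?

Wiremu receives £6,000.

The entire £24,000 passes to the descendants.
That amount (£24,000) is divided into 4 shares of £6,000: Zofia and Uzoma each take £6,000; Idris's £6,000 share passes to Idris's issue; Mateus's £6,000 share passes to Mateus's issue.
Idris's share (£6,000) is divided into 3 shares of £2,000: Quinn, Amira, and Freya each take £2,000.
Mateus's share (£6,000) passes entirely to Wiremu.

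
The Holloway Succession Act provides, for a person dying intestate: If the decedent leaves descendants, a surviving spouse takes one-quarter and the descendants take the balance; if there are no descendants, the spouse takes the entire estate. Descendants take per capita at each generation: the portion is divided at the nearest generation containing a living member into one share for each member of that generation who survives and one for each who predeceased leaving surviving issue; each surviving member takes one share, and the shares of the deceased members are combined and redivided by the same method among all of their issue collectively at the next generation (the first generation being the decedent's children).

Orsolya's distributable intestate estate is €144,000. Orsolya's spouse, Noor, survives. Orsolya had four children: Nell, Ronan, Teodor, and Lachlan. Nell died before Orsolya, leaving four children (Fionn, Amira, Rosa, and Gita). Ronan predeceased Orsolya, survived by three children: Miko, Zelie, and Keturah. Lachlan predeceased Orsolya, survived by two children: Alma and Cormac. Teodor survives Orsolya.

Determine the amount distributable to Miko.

Noor takes one-quarter of €144,000 = €36,000. The remaining €108,000 passes to the descendants.
The descendants' portion (€108,000) is divided at the children's generation into 4 shares of €27,000. Teodor takes €27,000. The 3 shares of the deceased (Nell, Ronan, and Lachlan) are combined into a pool of €81,000.
That pool (€81,000) is divided at the grandchildren's generation equally among Fionn, Amira, Rosa, Gita, Miko, Zelie, Keturah, Alma, and Cormac: €9,000 each.

Miko receives €9,000.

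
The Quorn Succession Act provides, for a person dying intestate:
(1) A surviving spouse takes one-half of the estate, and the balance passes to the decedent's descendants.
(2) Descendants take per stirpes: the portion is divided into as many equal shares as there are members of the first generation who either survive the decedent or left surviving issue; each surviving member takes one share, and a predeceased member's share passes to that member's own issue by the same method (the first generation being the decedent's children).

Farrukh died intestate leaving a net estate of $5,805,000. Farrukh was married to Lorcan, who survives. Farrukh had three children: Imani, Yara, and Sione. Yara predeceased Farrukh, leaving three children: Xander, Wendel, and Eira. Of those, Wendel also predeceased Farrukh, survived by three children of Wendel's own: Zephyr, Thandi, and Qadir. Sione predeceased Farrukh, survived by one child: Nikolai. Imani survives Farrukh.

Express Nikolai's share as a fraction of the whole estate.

Lorcan takes one-half of $5,805,000 = $2,902,500. The remaining $2,902,500 passes to the descendants.
The descendants' portion ($2,902,500) is divided into 3 shares of $967,500: Imani takes $967,500; Yara's $967,500 share passes to Yara's issue; Sione's $967,500 share passes to Sione's issue.
Yara's share ($967,500) is divided into 3 shares of $322,500: Xander and Eira each take $322,500; Wendel's $322,500 share passes to Wendel's issue.
Wendel's share ($322,500) is divided into 3 shares of $107,500: Zephyr, Thandi, and Qadir each take $107,500.
Sione's share ($967,500) passes entirely to Nikolai.

Nikolai receives 1/6 of the estate.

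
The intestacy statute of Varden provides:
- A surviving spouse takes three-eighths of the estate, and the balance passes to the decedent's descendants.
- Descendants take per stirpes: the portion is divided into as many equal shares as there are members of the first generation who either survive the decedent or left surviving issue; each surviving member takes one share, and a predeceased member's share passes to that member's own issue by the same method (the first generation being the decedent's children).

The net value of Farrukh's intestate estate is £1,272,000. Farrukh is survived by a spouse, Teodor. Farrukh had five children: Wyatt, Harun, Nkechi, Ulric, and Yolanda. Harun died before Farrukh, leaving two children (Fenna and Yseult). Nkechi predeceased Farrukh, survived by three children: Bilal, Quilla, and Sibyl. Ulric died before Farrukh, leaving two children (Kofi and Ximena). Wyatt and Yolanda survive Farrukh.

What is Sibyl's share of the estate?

Sibyl receives £53,000.

Teodor takes three-eighths of £1,272,000 = £477,000. The remaining £795,000 passes to the descendants.
The descendants' portion (£795,000) is divided into 5 shares of £159,000: Wyatt and Yolanda each take £159,000; Harun's £159,000 share passes to Harun's issue; Nkechi's £159,000 share passes to Nkechi's issue; Ulric's £159,000 share passes to Ulric's issue.
Harun's share (£159,000) is divided into 2 shares of £79,500: Fenna and Yseult each take £79,500.
Nkechi's share (£159,000) is divided into 3 shares of £53,000: Bilal, Quilla, and Sibyl each take £53,000.
Ulric's share (£159,000) is divided into 2 shares of £79,500: Kofi and Ximena each take £79,500.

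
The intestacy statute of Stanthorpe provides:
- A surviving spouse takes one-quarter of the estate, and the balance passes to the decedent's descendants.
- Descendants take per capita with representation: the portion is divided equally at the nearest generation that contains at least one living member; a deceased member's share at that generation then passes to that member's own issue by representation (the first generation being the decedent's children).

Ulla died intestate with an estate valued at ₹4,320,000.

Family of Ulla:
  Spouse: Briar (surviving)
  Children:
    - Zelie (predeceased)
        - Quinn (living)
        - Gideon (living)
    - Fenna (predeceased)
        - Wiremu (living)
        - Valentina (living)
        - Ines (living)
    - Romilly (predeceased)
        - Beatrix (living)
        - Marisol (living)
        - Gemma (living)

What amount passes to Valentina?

Valentina receives ₹405,000.

Briar takes one-quarter of ₹4,320,000 = ₹1,080,000. The remaining ₹3,240,000 passes to the descendants.
No child survives, so the initial division is made at the grandchildren's generation.
The descendants' portion (₹3,240,000) is divided into 8 shares of ₹405,000: Quinn, Gideon, Wiremu, Valentina, Ines, Beatrix, Marisol, and Gemma each take ₹405,000.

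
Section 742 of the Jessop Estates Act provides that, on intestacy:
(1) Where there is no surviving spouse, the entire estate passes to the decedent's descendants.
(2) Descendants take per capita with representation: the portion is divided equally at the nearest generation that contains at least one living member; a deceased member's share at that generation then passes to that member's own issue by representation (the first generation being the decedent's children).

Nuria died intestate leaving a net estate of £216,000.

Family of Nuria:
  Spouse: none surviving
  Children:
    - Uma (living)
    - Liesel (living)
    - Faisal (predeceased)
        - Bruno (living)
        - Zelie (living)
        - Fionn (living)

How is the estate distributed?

Uma: £72,000; Liesel: £72,000; Bruno: £24,000; Zelie: £24,000; Fionn: £24,000

The entire £216,000 passes to the descendants.
That amount (£216,000) is divided into 3 shares of £72,000: Uma and Liesel each take £72,000; Faisal's £72,000 share passes to Faisal's issue.
Faisal's share (£72,000) is divided into 3 shares of £24,000: Bruno, Zelie, and Fionn each take £24,000.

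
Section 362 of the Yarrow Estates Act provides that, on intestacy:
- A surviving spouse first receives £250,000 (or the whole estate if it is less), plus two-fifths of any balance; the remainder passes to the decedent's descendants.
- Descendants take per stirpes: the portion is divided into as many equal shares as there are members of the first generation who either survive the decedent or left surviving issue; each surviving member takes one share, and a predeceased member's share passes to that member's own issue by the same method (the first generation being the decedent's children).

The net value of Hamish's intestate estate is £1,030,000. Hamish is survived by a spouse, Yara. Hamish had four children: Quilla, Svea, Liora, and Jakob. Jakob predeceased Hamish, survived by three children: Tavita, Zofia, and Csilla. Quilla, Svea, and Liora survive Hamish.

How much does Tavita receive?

Tavita receives £39,000.

Yara first takes £250,000, leaving a balance of £780,000. Yara then takes two-fifths of the balance (£312,000), for a total of £562,000. The remaining £468,000 passes to the descendants.
The descendants' portion (£468,000) is divided into 4 shares of £117,000: Quilla, Svea, and Liora each take £117,000; Jakob's £117,000 share passes to Jakob's issue.
Jakob's share (£117,000) is divided into 3 shares of £39,000: Tavita, Zofia, and Csilla each take £39,000.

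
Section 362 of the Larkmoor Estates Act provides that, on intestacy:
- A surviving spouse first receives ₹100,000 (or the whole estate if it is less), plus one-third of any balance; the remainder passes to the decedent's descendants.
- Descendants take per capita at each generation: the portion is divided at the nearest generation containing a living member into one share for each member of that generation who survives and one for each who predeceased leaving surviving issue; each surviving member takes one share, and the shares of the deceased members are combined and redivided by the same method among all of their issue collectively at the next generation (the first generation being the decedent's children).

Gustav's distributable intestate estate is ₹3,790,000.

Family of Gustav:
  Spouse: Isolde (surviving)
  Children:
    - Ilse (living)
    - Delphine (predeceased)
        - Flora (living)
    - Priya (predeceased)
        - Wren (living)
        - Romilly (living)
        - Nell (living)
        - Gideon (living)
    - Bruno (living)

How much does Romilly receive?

Romilly receives ₹246,000.

Isolde first takes ₹100,000, leaving a balance of ₹3,690,000. Isolde then takes one-third of the balance (₹1,230,000), for a total of ₹1,330,000. The remaining ₹2,460,000 passes to the descendants.
The descendants' portion (₹2,460,000) is divided at the children's generation into 4 shares of ₹615,000. Ilse and Bruno each take ₹615,000. The 2 shares of the deceased (Delphine and Priya) are combined into a pool of ₹1,230,000.
That pool (₹1,230,000) is divided at the grandchildren's generation equally among Flora, Wren, Romilly, Nell, and Gideon: ₹246,000 each.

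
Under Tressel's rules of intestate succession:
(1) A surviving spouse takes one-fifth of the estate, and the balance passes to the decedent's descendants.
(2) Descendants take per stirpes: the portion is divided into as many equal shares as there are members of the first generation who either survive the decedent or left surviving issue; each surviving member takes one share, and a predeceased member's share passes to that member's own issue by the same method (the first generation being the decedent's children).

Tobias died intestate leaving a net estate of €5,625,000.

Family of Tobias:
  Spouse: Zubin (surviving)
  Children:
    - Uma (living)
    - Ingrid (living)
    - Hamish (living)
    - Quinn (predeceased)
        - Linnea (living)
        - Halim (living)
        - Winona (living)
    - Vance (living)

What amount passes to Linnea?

Zubin takes one-fifth of €5,625,000 = €1,125,000. The remaining €4,500,000 passes to the descendants.
The descendants' portion (€4,500,000) is divided into 5 shares of €900,000: Uma, Ingrid, Hamish, and Vance each take €900,000; Quinn's €900,000 share passes to Quinn's issue.
Quinn's share (€900,000) is divided into 3 shares of €300,000: Linnea, Halim, and Winona each take €300,000.

Linnea receives €300,000.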